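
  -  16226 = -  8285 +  - 7941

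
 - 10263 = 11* ( - 933)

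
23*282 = 6486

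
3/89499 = 1/29833 =0.00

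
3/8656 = 3/8656 = 0.00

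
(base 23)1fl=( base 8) 1577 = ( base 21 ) 20D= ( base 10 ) 895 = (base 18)2DD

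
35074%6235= 3899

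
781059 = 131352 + 649707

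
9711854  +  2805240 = 12517094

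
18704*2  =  37408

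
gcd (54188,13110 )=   874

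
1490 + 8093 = 9583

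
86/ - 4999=  -  1 + 4913/4999 = -0.02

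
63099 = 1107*57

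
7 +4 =11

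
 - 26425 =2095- 28520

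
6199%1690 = 1129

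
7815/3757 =2+ 301/3757 = 2.08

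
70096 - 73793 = -3697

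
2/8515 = 2/8515= 0.00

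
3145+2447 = 5592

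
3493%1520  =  453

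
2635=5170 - 2535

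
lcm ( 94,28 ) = 1316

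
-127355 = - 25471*5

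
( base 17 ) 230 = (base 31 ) K9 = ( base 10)629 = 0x275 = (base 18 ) 1GH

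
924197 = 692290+231907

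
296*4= 1184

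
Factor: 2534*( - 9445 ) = - 23933630 =- 2^1*5^1*7^1*181^1 * 1889^1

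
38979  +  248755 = 287734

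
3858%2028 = 1830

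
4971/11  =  4971/11 = 451.91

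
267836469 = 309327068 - 41490599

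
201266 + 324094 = 525360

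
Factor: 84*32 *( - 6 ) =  -16128 = - 2^8*3^2 *7^1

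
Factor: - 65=-5^1*13^1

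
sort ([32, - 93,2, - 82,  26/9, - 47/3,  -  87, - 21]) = [-93, - 87 , - 82, - 21, - 47/3, 2,26/9, 32]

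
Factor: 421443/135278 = 81/26=2^( - 1 )*3^4 * 13^( - 1) 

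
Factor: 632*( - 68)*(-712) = 2^8*17^1*79^1*89^1 = 30598912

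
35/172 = 35/172 = 0.20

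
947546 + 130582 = 1078128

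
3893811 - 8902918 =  - 5009107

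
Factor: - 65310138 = -2^1*3^5*61^1*2203^1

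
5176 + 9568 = 14744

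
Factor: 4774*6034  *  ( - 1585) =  -45658010860 =- 2^2*5^1*7^2*11^1*31^1  *317^1*431^1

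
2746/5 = 549+ 1/5 =549.20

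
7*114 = 798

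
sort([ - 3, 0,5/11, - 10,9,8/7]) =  [ - 10, - 3, 0,5/11,  8/7,9]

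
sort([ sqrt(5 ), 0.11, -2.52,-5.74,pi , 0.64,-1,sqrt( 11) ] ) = [ - 5.74, - 2.52, - 1,0.11,  0.64, sqrt( 5),pi , sqrt (11)]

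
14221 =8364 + 5857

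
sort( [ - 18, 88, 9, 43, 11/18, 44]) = [ - 18, 11/18,9,  43, 44, 88]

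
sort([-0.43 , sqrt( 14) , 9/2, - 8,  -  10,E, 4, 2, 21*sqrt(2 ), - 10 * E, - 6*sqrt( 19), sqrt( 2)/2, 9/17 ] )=[ - 10 * E, - 6*sqrt( 19),-10,-8, - 0.43,9/17, sqrt( 2)/2 , 2, E, sqrt( 14 ), 4,9/2, 21 * sqrt( 2 )]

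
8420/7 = 1202 + 6/7 = 1202.86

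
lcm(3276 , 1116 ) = 101556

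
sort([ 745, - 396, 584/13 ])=[ - 396, 584/13,745 ]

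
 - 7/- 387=7/387= 0.02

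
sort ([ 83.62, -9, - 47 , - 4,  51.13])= [ - 47 ,-9,-4, 51.13,83.62] 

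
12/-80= - 3/20  =  - 0.15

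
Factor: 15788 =2^2*3947^1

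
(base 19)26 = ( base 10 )44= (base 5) 134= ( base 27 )1h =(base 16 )2C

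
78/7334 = 39/3667= 0.01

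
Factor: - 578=  -  2^1 * 17^2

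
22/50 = 11/25 = 0.44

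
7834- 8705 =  - 871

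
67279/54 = 1245 + 49/54= 1245.91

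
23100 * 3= 69300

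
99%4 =3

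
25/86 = 25/86 =0.29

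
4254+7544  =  11798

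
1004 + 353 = 1357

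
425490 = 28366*15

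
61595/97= 635=635.00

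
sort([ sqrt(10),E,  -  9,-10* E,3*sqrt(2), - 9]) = [ - 10*E,- 9, -9,E, sqrt(10),3*sqrt(2)]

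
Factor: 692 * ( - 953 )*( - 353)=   232795028  =  2^2*173^1*353^1*953^1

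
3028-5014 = -1986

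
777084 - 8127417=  - 7350333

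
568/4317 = 568/4317 = 0.13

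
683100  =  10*68310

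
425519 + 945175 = 1370694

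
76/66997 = 76/66997  =  0.00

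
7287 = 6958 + 329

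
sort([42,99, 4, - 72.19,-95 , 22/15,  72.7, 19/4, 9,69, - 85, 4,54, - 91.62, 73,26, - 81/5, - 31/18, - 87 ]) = [ - 95, - 91.62, - 87, - 85, - 72.19, - 81/5, - 31/18, 22/15, 4,  4,19/4,9, 26,42,54,69 , 72.7, 73,99 ] 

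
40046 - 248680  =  -208634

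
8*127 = 1016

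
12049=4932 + 7117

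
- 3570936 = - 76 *46986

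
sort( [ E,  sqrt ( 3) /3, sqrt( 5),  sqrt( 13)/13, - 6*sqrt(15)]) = [ -6*sqrt(15),sqrt(13 )/13,sqrt( 3) /3, sqrt( 5), E]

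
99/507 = 33/169 = 0.20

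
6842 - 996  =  5846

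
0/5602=0 =0.00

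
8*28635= 229080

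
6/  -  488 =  - 3/244 =- 0.01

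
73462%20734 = 11260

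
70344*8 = 562752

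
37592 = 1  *37592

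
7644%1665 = 984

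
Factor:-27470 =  - 2^1 * 5^1 * 41^1*67^1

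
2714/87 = 2714/87 = 31.20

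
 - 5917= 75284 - 81201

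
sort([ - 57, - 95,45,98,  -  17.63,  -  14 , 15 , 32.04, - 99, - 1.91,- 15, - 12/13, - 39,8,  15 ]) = [ - 99, - 95, - 57, - 39, - 17.63, - 15,-14, - 1.91, - 12/13,8,  15, 15, 32.04, 45, 98]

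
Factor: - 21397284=-2^2*3^4*66041^1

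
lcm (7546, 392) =30184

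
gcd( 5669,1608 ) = 1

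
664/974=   332/487 =0.68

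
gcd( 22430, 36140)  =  10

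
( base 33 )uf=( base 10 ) 1005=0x3ed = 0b1111101101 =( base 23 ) 1KG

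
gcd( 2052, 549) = 9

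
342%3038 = 342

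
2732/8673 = 2732/8673 = 0.32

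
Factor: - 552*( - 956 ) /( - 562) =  -2^4*3^1* 23^1*239^1*281^(-1) = - 263856/281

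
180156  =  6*30026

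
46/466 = 23/233=0.10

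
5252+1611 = 6863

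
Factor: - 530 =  - 2^1*5^1*53^1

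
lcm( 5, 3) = 15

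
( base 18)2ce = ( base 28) 13A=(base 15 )3D8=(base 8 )1556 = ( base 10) 878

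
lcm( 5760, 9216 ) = 46080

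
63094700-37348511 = 25746189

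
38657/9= 38657/9 = 4295.22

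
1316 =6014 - 4698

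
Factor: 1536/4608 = 3^( - 1) = 1/3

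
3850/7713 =3850/7713  =  0.50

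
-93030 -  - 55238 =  -37792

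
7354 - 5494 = 1860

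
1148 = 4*287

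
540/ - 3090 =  - 18/103 = - 0.17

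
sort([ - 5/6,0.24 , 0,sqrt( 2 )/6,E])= [ - 5/6, 0, sqrt( 2)/6,0.24 , E ] 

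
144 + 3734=3878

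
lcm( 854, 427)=854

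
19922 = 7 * 2846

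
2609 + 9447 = 12056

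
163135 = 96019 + 67116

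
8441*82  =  692162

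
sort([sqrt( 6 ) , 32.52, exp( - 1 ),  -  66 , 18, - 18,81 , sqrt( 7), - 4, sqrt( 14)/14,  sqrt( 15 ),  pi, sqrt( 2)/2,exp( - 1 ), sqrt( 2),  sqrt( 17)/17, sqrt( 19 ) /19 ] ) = [ - 66,-18,  -  4, sqrt( 19)/19,sqrt( 17 )/17,  sqrt ( 14) /14, exp(-1 ),exp( - 1 ),sqrt( 2 )/2,sqrt( 2),sqrt( 6),  sqrt( 7 ),  pi,sqrt( 15), 18, 32.52,81] 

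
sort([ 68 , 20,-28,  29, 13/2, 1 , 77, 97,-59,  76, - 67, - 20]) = [ - 67, - 59, - 28, - 20, 1,  13/2 , 20,  29,68,76, 77, 97 ]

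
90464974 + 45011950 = 135476924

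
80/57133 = 80/57133 = 0.00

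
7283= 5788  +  1495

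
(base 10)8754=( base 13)3CA5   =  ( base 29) ABP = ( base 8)21062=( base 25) e04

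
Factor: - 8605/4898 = -2^( - 1 )*5^1 *31^( -1) * 79^(-1)*1721^1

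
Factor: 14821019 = 14821019^1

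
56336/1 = 56336 = 56336.00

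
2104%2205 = 2104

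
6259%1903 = 550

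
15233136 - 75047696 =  - 59814560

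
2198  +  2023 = 4221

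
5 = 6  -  1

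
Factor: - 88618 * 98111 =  -8694400598 = - 2^1*13^1*59^1*751^1 * 7547^1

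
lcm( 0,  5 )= 0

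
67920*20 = 1358400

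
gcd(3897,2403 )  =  9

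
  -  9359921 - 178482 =-9538403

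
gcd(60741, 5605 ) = 1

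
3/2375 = 3/2375=0.00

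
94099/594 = 94099/594 = 158.42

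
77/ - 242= - 7/22 = -  0.32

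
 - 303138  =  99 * ( - 3062 ) 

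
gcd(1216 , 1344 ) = 64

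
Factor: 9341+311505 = 2^1 * 160423^1 = 320846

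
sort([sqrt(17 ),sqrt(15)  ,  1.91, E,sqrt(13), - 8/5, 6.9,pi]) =[ - 8/5,1.91,E, pi  ,  sqrt( 13),sqrt(15), sqrt( 17 ), 6.9]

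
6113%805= 478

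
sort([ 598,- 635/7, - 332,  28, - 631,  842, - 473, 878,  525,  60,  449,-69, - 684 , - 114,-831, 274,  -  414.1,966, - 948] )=[ -948 , - 831,-684, - 631, - 473,-414.1, - 332, - 114,- 635/7, - 69, 28, 60 , 274, 449,525,  598, 842,878,  966]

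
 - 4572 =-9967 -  - 5395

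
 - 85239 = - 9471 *9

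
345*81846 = 28236870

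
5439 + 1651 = 7090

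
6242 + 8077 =14319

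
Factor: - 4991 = - 7^1*23^1 * 31^1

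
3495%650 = 245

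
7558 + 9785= 17343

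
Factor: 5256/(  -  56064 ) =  - 2^( - 5 )*3^1 = -  3/32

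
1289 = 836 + 453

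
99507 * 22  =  2189154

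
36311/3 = 36311/3 = 12103.67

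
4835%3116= 1719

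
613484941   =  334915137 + 278569804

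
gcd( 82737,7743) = 87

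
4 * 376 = 1504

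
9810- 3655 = 6155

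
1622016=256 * 6336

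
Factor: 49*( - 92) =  -4508 = - 2^2*7^2*23^1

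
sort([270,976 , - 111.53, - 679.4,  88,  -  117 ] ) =[  -  679.4,-117,  -  111.53,88,270,976 ] 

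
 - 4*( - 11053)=44212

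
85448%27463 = 3059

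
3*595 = 1785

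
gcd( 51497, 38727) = 1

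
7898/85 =92 + 78/85 = 92.92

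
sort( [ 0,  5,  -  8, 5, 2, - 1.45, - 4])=[-8,  -  4,-1.45,0 , 2, 5,5 ]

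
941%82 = 39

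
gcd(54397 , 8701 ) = 7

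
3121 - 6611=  - 3490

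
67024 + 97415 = 164439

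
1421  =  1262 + 159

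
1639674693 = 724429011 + 915245682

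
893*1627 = 1452911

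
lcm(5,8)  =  40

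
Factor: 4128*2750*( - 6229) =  - 2^6*3^1*5^3*11^1*43^1*6229^1  =  -70711608000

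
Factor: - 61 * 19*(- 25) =28975 = 5^2*19^1*61^1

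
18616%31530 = 18616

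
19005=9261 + 9744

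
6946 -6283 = 663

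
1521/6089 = 1521/6089 = 0.25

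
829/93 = 8 + 85/93 = 8.91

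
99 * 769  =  76131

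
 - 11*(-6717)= 73887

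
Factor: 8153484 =2^2*3^1*251^1*2707^1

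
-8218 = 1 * (-8218 ) 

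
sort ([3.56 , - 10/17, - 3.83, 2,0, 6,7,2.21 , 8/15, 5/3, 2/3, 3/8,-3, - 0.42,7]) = [ - 3.83, - 3, - 10/17, - 0.42,0,3/8 , 8/15,2/3, 5/3,2,2.21,3.56,6, 7,7]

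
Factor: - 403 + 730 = 327 = 3^1 * 109^1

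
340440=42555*8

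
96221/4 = 24055 + 1/4  =  24055.25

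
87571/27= 87571/27= 3243.37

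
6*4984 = 29904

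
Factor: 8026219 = 2411^1  *3329^1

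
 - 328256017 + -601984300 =-930240317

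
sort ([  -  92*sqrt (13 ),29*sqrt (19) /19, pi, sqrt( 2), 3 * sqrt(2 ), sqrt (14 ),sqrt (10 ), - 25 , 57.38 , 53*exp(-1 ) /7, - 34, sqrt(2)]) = [ - 92 * sqrt(13),-34, - 25, sqrt( 2),sqrt( 2),  53*  exp( - 1 ) /7,pi,sqrt(10 ) , sqrt(14 ), 3*sqrt( 2),29* sqrt (19 )/19,57.38 ]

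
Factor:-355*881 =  - 312755 = - 5^1 * 71^1*881^1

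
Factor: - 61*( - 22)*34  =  45628 = 2^2*11^1*17^1*61^1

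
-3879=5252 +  - 9131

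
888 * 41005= 36412440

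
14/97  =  14/97 = 0.14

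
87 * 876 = 76212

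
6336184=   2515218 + 3820966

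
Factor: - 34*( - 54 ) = 2^2*3^3* 17^1 = 1836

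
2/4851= 2/4851 =0.00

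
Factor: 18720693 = 3^3*693359^1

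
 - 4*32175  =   - 128700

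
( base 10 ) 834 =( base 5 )11314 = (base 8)1502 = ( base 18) 2A6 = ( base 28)11m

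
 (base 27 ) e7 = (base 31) CD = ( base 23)gh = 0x181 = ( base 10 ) 385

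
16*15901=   254416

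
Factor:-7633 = -17^1  *449^1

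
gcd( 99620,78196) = 4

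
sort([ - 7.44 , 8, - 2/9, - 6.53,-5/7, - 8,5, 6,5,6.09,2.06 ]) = [-8, - 7.44, - 6.53, -5/7,  -  2/9,  2.06,5,5,6,6.09,8 ] 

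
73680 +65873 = 139553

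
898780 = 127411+771369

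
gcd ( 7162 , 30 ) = 2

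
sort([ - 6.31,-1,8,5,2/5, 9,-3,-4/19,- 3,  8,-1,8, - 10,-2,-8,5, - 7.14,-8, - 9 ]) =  [  -  10, - 9, - 8, -8, - 7.14, - 6.31,  -  3,-3,-2, -1, - 1,-4/19,2/5,5,5,8,8,8,9] 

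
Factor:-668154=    -2^1 * 3^1* 19^1*5861^1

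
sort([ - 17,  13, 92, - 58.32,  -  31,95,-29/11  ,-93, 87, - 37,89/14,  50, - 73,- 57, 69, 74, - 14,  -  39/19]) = [-93, - 73, - 58.32, - 57, - 37, -31, - 17, - 14, - 29/11,-39/19,89/14,  13, 50,69,74,87,92, 95] 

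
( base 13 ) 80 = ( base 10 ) 104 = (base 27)3N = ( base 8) 150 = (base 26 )40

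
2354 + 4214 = 6568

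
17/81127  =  17/81127 = 0.00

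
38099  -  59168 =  - 21069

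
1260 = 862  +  398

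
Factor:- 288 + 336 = 2^4* 3^1 = 48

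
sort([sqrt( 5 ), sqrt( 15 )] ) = [sqrt( 5 ), sqrt( 15) ] 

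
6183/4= 6183/4  =  1545.75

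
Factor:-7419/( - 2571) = 857^(  -  1 )*  2473^1 = 2473/857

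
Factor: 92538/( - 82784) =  - 46269/41392 = - 2^ (- 4)*3^2*13^ (- 1)*53^1*97^1*199^( - 1) 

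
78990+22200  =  101190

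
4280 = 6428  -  2148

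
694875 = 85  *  8175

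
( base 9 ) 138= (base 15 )7b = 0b1110100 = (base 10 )116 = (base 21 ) 5b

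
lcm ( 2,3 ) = 6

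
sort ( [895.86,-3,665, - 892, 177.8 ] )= [ - 892,  -  3, 177.8 , 665,895.86 ]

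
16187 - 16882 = - 695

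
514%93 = 49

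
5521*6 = 33126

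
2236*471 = 1053156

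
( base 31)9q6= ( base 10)9461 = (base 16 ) 24F5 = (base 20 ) 13d1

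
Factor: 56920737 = 3^1*2207^1 *8597^1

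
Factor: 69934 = 2^1*73^1*479^1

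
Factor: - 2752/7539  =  -2^6*3^( - 1 ) * 7^( - 1 )* 43^1*359^(  -  1)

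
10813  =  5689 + 5124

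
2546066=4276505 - 1730439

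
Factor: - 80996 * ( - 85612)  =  2^4*17^1*1259^1*20249^1 = 6934229552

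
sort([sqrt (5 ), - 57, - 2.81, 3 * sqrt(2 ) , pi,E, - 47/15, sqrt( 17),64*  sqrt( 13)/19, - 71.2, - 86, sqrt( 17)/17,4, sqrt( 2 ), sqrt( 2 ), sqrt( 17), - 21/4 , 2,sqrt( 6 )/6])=[ -86,  -  71.2, - 57, - 21/4, - 47/15, - 2.81, sqrt( 17)/17, sqrt ( 6 ) /6, sqrt( 2 ), sqrt( 2) , 2, sqrt(5 ), E, pi,  4,sqrt( 17) , sqrt(17 ), 3*sqrt( 2 ),64 * sqrt( 13 )/19 ] 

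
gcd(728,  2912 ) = 728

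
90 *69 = 6210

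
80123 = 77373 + 2750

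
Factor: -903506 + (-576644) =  - 1480150  =  - 2^1*5^2*7^1 * 4229^1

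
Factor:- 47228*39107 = - 2^2*11807^1*39107^1=- 1846945396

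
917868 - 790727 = 127141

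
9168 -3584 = 5584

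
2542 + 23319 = 25861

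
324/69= 4 + 16/23 = 4.70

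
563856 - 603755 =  - 39899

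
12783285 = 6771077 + 6012208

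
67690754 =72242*937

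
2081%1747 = 334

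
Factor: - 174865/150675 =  - 853/735 = - 3^(  -  1 ) * 5^(  -  1)*7^(- 2) * 853^1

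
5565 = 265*21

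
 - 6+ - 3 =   -  9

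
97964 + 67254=165218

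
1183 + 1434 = 2617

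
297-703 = - 406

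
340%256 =84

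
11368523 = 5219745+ 6148778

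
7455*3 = 22365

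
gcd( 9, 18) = 9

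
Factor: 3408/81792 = 2^(-3 )*3^( - 1) = 1/24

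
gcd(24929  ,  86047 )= 1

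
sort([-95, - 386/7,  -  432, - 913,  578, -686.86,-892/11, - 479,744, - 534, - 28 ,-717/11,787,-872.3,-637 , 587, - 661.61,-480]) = [-913, - 872.3, - 686.86, - 661.61,-637,-534,-480, - 479, - 432 , - 95,-892/11, - 717/11 , - 386/7,  -  28, 578,  587 , 744, 787] 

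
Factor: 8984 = 2^3*1123^1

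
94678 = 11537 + 83141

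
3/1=3  =  3.00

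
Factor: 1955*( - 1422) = -2780010 = - 2^1 * 3^2*5^1 *17^1*23^1*79^1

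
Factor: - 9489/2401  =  - 3^1*7^( - 4)*3163^1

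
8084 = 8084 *1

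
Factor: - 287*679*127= - 24748871 = -7^2*41^1*97^1*127^1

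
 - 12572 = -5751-6821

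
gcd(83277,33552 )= 9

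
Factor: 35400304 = 2^4*2212519^1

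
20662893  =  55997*369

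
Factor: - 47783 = - 71^1*673^1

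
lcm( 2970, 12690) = 139590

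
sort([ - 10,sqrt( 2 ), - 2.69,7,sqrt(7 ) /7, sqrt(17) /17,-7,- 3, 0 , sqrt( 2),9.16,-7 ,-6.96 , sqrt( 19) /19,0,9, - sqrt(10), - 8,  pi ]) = [ - 10 ,-8, - 7, - 7, - 6.96 , - sqrt( 10 ), - 3, - 2.69,0,  0, sqrt( 19 )/19,sqrt( 17 )/17,sqrt( 7 )/7,sqrt( 2),  sqrt( 2 ),pi,  7, 9,9.16]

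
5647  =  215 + 5432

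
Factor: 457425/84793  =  3^2*5^2*19^1*  107^1 *84793^( - 1 ) 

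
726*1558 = 1131108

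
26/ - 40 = -13/20 = - 0.65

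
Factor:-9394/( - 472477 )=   2^1  *7^1*11^1*61^1*472477^(-1 )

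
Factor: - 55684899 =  - 3^2 * 6187211^1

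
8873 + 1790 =10663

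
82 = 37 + 45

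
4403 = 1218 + 3185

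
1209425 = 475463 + 733962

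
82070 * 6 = 492420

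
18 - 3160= -3142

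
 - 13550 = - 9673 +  - 3877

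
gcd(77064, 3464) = 8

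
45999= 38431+7568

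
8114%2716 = 2682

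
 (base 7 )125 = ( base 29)2a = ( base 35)1x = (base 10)68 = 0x44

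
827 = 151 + 676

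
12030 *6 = 72180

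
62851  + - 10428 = 52423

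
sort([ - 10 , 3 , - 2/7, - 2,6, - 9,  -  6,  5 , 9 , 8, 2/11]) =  [- 10, - 9,- 6,-2, - 2/7,2/11,3, 5,  6,8,9 ] 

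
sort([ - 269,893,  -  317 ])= [ - 317,- 269,893]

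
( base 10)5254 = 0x1486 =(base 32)546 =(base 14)1CB4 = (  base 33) 4R7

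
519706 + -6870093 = -6350387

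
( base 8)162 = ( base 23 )4m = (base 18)66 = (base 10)114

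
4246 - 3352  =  894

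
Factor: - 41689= -47^1 * 887^1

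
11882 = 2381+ 9501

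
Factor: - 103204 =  - 2^2*25801^1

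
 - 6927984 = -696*9954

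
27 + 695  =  722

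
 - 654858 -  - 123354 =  - 531504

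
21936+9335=31271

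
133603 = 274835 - 141232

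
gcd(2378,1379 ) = 1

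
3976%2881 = 1095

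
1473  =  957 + 516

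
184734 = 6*30789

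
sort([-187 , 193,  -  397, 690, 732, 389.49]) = [ - 397,  -  187,193, 389.49, 690, 732]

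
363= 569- 206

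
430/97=4+42/97  =  4.43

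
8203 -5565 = 2638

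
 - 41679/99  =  -421 = - 421.00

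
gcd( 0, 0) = 0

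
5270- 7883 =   -  2613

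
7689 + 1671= 9360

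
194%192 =2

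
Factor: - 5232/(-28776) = 2/11 = 2^1*11^( - 1)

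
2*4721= 9442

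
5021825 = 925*5429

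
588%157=117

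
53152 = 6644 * 8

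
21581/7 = 3083 =3083.00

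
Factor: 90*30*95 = 2^2*3^3*5^3*19^1 = 256500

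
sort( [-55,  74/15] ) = [-55,74/15 ]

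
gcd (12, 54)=6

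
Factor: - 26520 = - 2^3*3^1 * 5^1 *13^1  *17^1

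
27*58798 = 1587546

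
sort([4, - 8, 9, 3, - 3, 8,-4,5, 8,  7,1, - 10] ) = [ - 10,-8, - 4, - 3,1,3,4 , 5,  7,8, 8  ,  9]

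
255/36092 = 255/36092 = 0.01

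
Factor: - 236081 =  -  47^1*5023^1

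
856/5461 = 856/5461=0.16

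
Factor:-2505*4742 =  - 11878710 = - 2^1*3^1 * 5^1*167^1*2371^1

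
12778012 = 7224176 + 5553836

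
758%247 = 17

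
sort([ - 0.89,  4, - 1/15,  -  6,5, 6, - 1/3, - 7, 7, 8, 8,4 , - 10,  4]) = [ - 10, - 7, - 6, - 0.89,-1/3, - 1/15, 4, 4,4 , 5, 6,  7,  8,  8]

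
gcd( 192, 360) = 24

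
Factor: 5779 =5779^1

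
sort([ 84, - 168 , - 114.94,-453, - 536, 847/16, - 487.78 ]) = [- 536, - 487.78, -453, - 168, - 114.94,847/16 , 84] 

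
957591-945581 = 12010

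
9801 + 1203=11004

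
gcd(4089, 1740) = 87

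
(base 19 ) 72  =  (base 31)4b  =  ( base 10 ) 135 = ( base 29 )4j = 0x87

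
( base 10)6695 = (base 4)1220213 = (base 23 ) CF2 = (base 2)1101000100111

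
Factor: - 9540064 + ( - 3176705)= - 12716769 = - 3^1*13^1 * 23^1*14177^1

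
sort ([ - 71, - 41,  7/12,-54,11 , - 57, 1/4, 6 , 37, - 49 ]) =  [ - 71, - 57 , - 54,  -  49, - 41,  1/4,  7/12, 6 , 11 , 37]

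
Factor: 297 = 3^3*11^1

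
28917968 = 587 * 49264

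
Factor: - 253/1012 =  - 2^(-2)= - 1/4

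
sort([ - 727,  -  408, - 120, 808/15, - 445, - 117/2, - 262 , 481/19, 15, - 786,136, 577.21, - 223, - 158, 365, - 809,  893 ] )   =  [-809, - 786, - 727, - 445, - 408, - 262, -223,-158  , - 120, -117/2, 15 , 481/19  ,  808/15, 136, 365, 577.21, 893] 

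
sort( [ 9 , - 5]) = [ - 5, 9]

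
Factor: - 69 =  - 3^1*23^1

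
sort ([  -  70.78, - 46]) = [ - 70.78,-46 ]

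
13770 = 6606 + 7164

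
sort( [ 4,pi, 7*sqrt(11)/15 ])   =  [ 7*sqrt(11 ) /15,pi,  4 ]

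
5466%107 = 9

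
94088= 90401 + 3687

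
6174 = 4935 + 1239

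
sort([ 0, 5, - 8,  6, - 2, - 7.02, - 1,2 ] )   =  [-8, -7.02, - 2, - 1,0, 2 , 5,6 ]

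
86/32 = 43/16 = 2.69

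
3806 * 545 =2074270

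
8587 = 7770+817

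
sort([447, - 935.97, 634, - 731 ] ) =[ - 935.97, - 731,  447,634]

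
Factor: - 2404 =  - 2^2*601^1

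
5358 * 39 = 208962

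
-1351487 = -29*46603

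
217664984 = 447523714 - 229858730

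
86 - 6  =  80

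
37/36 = 37/36= 1.03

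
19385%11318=8067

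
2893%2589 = 304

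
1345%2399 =1345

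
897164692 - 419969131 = 477195561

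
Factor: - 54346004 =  - 2^2*19^1 * 211^1 * 3389^1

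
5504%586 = 230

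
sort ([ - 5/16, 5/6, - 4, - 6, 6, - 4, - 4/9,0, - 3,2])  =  [ - 6, - 4, - 4, - 3, - 4/9, - 5/16,0 , 5/6, 2, 6 ] 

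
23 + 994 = 1017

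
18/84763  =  18/84763 = 0.00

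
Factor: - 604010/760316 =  - 302005/380158=- 2^( - 1) *5^1*11^1 * 17^2*19^1*67^(- 1) * 2837^( - 1)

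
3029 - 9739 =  - 6710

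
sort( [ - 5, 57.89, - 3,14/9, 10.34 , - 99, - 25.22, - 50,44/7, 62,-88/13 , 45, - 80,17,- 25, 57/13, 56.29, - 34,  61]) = [ - 99, - 80,-50, - 34, - 25.22, -25, - 88/13, - 5 ,-3,14/9,57/13,44/7,10.34, 17,45,56.29,57.89, 61,62]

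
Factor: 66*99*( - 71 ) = -2^1*3^3 * 11^2*71^1 = - 463914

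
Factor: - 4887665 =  - 5^1 * 277^1*3529^1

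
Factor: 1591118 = 2^1*137^1*5807^1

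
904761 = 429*2109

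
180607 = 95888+84719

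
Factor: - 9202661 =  - 13^1*17^1*41641^1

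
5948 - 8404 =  - 2456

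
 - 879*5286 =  - 4646394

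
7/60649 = 7/60649 = 0.00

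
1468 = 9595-8127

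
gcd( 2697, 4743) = 93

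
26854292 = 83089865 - 56235573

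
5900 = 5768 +132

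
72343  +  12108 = 84451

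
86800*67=5815600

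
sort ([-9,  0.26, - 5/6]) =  [ - 9,- 5/6,0.26]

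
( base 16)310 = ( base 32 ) OG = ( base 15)374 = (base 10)784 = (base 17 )2c2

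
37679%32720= 4959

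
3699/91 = 40 + 59/91 = 40.65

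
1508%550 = 408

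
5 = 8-3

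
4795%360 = 115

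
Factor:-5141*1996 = -2^2*53^1*97^1*499^1 = - 10261436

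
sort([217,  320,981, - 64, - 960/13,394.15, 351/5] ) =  [ - 960/13, - 64,  351/5,  217, 320, 394.15, 981]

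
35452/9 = 35452/9 = 3939.11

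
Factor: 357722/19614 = 3^( - 1 )*7^(-1 )*383^1= 383/21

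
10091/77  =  131 + 4/77 = 131.05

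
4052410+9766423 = 13818833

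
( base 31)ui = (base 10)948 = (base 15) 433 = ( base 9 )1263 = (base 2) 1110110100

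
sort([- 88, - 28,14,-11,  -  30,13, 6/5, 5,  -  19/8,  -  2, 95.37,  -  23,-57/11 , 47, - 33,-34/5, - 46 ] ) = [-88,  -  46, - 33,-30, - 28,- 23,-11,  -  34/5, - 57/11 ,  -  19/8, -2 , 6/5,5,13,14,47,  95.37] 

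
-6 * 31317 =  - 187902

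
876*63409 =55546284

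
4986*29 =144594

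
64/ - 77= - 64/77 = - 0.83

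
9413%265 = 138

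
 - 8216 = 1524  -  9740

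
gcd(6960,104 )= 8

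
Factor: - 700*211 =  - 147700= - 2^2*5^2*7^1*211^1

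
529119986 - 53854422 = 475265564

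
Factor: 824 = 2^3  *  103^1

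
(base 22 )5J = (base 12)A9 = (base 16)81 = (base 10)129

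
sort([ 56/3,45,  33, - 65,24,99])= [ -65,  56/3,24, 33, 45, 99]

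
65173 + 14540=79713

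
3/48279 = 1/16093 = 0.00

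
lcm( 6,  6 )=6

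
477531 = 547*873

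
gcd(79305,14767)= 1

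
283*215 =60845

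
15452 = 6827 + 8625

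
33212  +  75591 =108803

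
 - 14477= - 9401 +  - 5076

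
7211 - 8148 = - 937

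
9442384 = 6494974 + 2947410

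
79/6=79/6 =13.17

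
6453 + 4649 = 11102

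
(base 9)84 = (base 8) 114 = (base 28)2k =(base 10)76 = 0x4C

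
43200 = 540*80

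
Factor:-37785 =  -3^1*5^1*11^1 * 229^1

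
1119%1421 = 1119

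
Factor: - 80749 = -80749^1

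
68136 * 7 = 476952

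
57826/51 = 1133 + 43/51 = 1133.84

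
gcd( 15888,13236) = 12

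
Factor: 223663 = 11^1*20333^1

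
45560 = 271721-226161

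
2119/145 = 2119/145 =14.61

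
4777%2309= 159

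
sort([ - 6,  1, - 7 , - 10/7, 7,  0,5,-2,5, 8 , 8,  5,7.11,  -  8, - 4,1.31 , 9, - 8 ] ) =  [ - 8,-8, - 7, - 6, - 4, - 2, - 10/7,  0 , 1,1.31,5,5,  5,7,7.11,  8,8,  9 ] 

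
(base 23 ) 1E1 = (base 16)354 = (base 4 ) 31110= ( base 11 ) 705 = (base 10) 852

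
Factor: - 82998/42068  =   - 2^( - 1) * 3^3*13^( - 1)*29^1  *  53^1*809^( - 1) = - 41499/21034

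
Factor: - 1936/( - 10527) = 2^4*3^(-1)*29^( - 1 ) = 16/87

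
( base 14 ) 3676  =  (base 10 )9512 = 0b10010100101000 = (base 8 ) 22450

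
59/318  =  59/318 =0.19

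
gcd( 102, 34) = 34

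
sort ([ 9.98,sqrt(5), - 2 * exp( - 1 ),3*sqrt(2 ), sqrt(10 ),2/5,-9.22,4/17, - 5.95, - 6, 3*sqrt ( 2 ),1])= [ - 9.22, - 6, - 5.95, - 2*exp( - 1 ), 4/17,2/5,1, sqrt ( 5 ),sqrt(10),3*sqrt( 2 ),3*sqrt(2 ),  9.98]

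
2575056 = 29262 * 88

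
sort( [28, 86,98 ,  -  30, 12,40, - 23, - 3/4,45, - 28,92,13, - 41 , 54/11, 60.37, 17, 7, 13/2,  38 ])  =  [ - 41, - 30,-28 , - 23, - 3/4,  54/11 , 13/2,7,12, 13,17,28, 38,  40, 45,  60.37,  86,92,  98 ] 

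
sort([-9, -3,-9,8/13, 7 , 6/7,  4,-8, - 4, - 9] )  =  [ - 9, -9,-9, - 8,- 4,-3 , 8/13,6/7,4,  7] 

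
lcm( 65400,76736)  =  5755200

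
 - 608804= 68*( - 8953) 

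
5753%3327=2426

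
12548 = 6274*2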